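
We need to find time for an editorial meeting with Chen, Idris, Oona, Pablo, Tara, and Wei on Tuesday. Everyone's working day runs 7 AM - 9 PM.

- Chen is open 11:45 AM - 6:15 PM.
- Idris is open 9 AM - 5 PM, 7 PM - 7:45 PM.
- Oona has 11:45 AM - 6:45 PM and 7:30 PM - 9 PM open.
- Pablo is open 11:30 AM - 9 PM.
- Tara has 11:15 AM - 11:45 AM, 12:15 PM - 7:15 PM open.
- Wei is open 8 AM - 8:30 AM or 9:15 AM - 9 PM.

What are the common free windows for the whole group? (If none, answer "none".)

Chen ∩ Idris: 11:45-17:00.
Chen ∩ Idris ∩ Oona: 11:45-17:00.
Chen ∩ Idris ∩ Oona ∩ Pablo: 11:45-17:00.
Chen ∩ Idris ∩ Oona ∩ Pablo ∩ Tara: 12:15-17:00.
Chen ∩ Idris ∩ Oona ∩ Pablo ∩ Tara ∩ Wei: 12:15-17:00.

12:15-17:00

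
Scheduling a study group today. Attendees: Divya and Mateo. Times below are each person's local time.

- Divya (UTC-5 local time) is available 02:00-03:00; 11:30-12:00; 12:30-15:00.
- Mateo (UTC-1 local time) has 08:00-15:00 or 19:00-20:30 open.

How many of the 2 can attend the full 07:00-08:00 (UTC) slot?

Divya in UTC: 07:00-08:00, 16:30-17:00, 17:30-20:00 (add 5h to convert from UTC-5).
Mateo in UTC: 09:00-16:00, 20:00-21:30 (add 1h to convert from UTC-1).
Divya can make the full 07:00-08:00 slot — that's 1.

1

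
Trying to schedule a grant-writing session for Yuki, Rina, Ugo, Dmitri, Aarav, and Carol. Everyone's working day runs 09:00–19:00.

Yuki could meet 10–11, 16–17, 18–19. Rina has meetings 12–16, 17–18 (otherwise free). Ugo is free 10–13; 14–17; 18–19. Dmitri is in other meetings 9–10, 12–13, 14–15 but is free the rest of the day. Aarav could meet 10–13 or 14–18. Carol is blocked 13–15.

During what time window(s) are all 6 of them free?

10:00-11:00, 16:00-17:00

Yuki free: 10:00-11:00, 16:00-17:00, 18:00-19:00.
Rina free: 09:00-12:00, 16:00-17:00, 18:00-19:00 (invert busy blocks within the working day).
Ugo free: 10:00-13:00, 14:00-17:00, 18:00-19:00.
Dmitri free: 10:00-12:00, 13:00-14:00, 15:00-19:00 (invert busy blocks within the working day).
Aarav free: 10:00-13:00, 14:00-18:00.
Carol free: 09:00-13:00, 15:00-19:00 (invert busy blocks within the working day).
Yuki ∩ Rina: 10:00-11:00, 16:00-17:00, 18:00-19:00.
Yuki ∩ Rina ∩ Ugo: 10:00-11:00, 16:00-17:00, 18:00-19:00.
Yuki ∩ Rina ∩ Ugo ∩ Dmitri: 10:00-11:00, 16:00-17:00, 18:00-19:00.
Yuki ∩ Rina ∩ Ugo ∩ Dmitri ∩ Aarav: 10:00-11:00, 16:00-17:00.
Yuki ∩ Rina ∩ Ugo ∩ Dmitri ∩ Aarav ∩ Carol: 10:00-11:00, 16:00-17:00.
Those are the intersection windows.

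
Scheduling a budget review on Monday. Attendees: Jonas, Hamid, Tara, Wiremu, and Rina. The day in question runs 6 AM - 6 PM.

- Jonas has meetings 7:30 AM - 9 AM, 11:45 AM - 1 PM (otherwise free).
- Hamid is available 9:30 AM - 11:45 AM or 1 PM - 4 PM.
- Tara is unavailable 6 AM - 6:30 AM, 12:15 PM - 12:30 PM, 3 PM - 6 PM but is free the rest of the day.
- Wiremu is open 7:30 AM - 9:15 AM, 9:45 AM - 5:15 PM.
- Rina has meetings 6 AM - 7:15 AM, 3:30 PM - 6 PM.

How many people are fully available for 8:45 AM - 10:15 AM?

2

Jonas free: 06:00-07:30, 09:00-11:45, 13:00-18:00 (invert busy blocks within the working day).
Hamid free: 09:30-11:45, 13:00-16:00.
Tara free: 06:30-12:15, 12:30-15:00 (invert busy blocks within the working day).
Wiremu free: 07:30-09:15, 09:45-17:15.
Rina free: 07:15-15:30 (invert busy blocks within the working day).
Tara and Rina can make the full 08:45-10:15 slot — that's 2.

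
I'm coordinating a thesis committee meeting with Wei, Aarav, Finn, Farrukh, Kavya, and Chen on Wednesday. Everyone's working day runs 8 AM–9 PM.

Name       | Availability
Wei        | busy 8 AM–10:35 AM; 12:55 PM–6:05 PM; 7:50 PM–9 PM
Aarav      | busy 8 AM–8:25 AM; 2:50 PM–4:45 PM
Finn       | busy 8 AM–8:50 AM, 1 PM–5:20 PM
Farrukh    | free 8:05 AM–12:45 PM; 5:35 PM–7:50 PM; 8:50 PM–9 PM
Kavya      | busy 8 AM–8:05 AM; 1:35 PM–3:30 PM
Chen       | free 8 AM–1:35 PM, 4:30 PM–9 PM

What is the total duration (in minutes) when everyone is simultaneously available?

235

Wei free: 10:35-12:55, 18:05-19:50 (invert busy blocks within the working day).
Aarav free: 08:25-14:50, 16:45-21:00 (invert busy blocks within the working day).
Finn free: 08:50-13:00, 17:20-21:00 (invert busy blocks within the working day).
Farrukh free: 08:05-12:45, 17:35-19:50, 20:50-21:00.
Kavya free: 08:05-13:35, 15:30-21:00 (invert busy blocks within the working day).
Chen free: 08:00-13:35, 16:30-21:00.
Wei ∩ Aarav: 10:35-12:55, 18:05-19:50.
Wei ∩ Aarav ∩ Finn: 10:35-12:55, 18:05-19:50.
Wei ∩ Aarav ∩ Finn ∩ Farrukh: 10:35-12:45, 18:05-19:50.
Wei ∩ Aarav ∩ Finn ∩ Farrukh ∩ Kavya: 10:35-12:45, 18:05-19:50.
Wei ∩ Aarav ∩ Finn ∩ Farrukh ∩ Kavya ∩ Chen: 10:35-12:45, 18:05-19:50.
Summing the common windows: 130 + 105 = 235 minutes.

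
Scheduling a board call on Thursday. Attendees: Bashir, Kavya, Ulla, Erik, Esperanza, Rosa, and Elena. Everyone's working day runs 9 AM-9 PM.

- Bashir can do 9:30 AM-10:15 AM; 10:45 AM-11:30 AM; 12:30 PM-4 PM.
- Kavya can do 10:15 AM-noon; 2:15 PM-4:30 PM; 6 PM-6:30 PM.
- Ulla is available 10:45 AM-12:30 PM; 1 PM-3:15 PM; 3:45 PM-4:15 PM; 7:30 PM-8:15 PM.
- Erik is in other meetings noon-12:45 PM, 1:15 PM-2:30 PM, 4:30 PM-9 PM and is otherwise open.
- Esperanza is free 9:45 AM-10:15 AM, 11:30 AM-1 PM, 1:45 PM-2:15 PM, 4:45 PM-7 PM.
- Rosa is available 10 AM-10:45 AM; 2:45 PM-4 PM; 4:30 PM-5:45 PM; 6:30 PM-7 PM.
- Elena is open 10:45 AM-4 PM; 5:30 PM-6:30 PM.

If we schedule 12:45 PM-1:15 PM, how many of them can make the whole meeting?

3

Bashir free: 09:30-10:15, 10:45-11:30, 12:30-16:00.
Kavya free: 10:15-12:00, 14:15-16:30, 18:00-18:30.
Ulla free: 10:45-12:30, 13:00-15:15, 15:45-16:15, 19:30-20:15.
Erik free: 09:00-12:00, 12:45-13:15, 14:30-16:30 (invert busy blocks within the working day).
Esperanza free: 09:45-10:15, 11:30-13:00, 13:45-14:15, 16:45-19:00.
Rosa free: 10:00-10:45, 14:45-16:00, 16:30-17:45, 18:30-19:00.
Elena free: 10:45-16:00, 17:30-18:30.
Bashir, Erik, and Elena can make the full 12:45-13:15 slot — that's 3.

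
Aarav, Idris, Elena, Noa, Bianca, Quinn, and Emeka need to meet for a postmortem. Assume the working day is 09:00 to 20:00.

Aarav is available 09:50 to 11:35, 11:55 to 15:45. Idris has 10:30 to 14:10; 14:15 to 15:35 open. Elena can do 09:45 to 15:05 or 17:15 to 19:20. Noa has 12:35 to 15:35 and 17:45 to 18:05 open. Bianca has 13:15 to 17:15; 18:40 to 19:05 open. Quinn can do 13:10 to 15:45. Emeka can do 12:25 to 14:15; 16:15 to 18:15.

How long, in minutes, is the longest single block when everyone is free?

Aarav ∩ Idris: 10:30-11:35, 11:55-14:10, 14:15-15:35.
Aarav ∩ Idris ∩ Elena: 10:30-11:35, 11:55-14:10, 14:15-15:05.
Aarav ∩ Idris ∩ Elena ∩ Noa: 12:35-14:10, 14:15-15:05.
Aarav ∩ Idris ∩ Elena ∩ Noa ∩ Bianca: 13:15-14:10, 14:15-15:05.
Aarav ∩ Idris ∩ Elena ∩ Noa ∩ Bianca ∩ Quinn: 13:15-14:10, 14:15-15:05.
Aarav ∩ Idris ∩ Elena ∩ Noa ∩ Bianca ∩ Quinn ∩ Emeka: 13:15-14:10.
Those are the intersection windows.
The longest is 13:15-14:10 at 55 minutes.

55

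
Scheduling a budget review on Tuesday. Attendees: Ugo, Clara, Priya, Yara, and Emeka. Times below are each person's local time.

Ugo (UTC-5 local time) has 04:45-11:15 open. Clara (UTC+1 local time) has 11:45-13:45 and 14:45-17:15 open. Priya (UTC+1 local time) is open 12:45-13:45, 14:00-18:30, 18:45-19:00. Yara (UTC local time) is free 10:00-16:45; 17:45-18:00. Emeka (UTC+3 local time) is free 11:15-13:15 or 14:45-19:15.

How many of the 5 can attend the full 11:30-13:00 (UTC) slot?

2

Ugo in UTC: 09:45-16:15 (add 5h to convert from UTC-5).
Clara in UTC: 10:45-12:45, 13:45-16:15 (subtract 1h to convert from UTC+1).
Priya in UTC: 11:45-12:45, 13:00-17:30, 17:45-18:00 (subtract 1h to convert from UTC+1).
Yara in UTC: 10:00-16:45, 17:45-18:00.
Emeka in UTC: 08:15-10:15, 11:45-16:15 (subtract 3h to convert from UTC+3).
Ugo and Yara can make the full 11:30-13:00 slot — that's 2.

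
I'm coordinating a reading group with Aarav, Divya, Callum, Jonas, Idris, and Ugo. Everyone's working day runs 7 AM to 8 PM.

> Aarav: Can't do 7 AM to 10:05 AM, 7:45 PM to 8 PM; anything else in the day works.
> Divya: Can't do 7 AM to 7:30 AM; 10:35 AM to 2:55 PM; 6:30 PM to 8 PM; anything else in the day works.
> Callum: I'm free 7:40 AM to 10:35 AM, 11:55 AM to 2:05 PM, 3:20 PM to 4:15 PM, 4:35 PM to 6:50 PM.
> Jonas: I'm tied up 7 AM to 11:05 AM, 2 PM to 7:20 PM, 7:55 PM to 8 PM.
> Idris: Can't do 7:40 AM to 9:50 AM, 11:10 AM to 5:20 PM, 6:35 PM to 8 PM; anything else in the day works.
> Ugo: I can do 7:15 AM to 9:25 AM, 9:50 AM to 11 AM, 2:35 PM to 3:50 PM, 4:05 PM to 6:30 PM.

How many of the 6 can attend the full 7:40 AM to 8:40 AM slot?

3

Aarav free: 10:05-19:45 (invert busy blocks within the working day).
Divya free: 07:30-10:35, 14:55-18:30 (invert busy blocks within the working day).
Callum free: 07:40-10:35, 11:55-14:05, 15:20-16:15, 16:35-18:50.
Jonas free: 11:05-14:00, 19:20-19:55 (invert busy blocks within the working day).
Idris free: 07:00-07:40, 09:50-11:10, 17:20-18:35 (invert busy blocks within the working day).
Ugo free: 07:15-09:25, 09:50-11:00, 14:35-15:50, 16:05-18:30.
Divya, Callum, and Ugo can make the full 07:40-08:40 slot — that's 3.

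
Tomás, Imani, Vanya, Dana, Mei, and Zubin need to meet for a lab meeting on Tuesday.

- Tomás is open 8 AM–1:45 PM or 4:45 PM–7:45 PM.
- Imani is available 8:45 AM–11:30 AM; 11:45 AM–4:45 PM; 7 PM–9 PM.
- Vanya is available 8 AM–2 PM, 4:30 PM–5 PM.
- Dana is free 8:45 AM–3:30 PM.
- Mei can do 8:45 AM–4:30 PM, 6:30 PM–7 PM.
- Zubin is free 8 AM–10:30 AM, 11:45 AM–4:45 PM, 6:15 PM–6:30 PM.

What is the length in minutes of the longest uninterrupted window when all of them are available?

Tomás ∩ Imani: 08:45-11:30, 11:45-13:45, 19:00-19:45.
Tomás ∩ Imani ∩ Vanya: 08:45-11:30, 11:45-13:45.
Tomás ∩ Imani ∩ Vanya ∩ Dana: 08:45-11:30, 11:45-13:45.
Tomás ∩ Imani ∩ Vanya ∩ Dana ∩ Mei: 08:45-11:30, 11:45-13:45.
Tomás ∩ Imani ∩ Vanya ∩ Dana ∩ Mei ∩ Zubin: 08:45-10:30, 11:45-13:45.
The longest is 11:45-13:45 at 120 minutes.

120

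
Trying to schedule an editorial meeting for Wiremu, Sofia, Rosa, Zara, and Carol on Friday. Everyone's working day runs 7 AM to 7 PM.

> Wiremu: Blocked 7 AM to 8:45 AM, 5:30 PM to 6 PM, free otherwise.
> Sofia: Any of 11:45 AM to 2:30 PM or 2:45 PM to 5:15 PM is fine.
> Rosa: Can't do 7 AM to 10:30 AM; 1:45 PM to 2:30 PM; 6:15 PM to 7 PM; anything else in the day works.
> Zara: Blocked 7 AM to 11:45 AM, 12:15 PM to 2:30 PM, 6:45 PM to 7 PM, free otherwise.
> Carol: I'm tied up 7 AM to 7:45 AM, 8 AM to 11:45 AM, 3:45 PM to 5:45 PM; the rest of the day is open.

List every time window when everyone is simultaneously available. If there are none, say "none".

11:45-12:15, 14:45-15:45

Wiremu free: 08:45-17:30, 18:00-19:00 (invert busy blocks within the working day).
Sofia free: 11:45-14:30, 14:45-17:15.
Rosa free: 10:30-13:45, 14:30-18:15 (invert busy blocks within the working day).
Zara free: 11:45-12:15, 14:30-18:45 (invert busy blocks within the working day).
Carol free: 07:45-08:00, 11:45-15:45, 17:45-19:00 (invert busy blocks within the working day).
Wiremu ∩ Sofia: 11:45-14:30, 14:45-17:15.
Wiremu ∩ Sofia ∩ Rosa: 11:45-13:45, 14:45-17:15.
Wiremu ∩ Sofia ∩ Rosa ∩ Zara: 11:45-12:15, 14:45-17:15.
Wiremu ∩ Sofia ∩ Rosa ∩ Zara ∩ Carol: 11:45-12:15, 14:45-15:45.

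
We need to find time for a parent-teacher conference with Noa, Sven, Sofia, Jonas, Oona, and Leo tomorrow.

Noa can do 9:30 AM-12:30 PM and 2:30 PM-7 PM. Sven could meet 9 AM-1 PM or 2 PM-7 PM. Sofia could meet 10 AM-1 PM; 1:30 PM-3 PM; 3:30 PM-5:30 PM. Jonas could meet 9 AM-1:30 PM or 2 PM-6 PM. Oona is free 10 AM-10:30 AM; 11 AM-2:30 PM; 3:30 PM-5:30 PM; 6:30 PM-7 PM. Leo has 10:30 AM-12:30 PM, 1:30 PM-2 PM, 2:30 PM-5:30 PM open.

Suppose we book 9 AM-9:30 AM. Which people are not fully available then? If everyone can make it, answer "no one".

Noa: not fully free for 09:00-09:30. Sven: free for 09:00-09:30. Sofia: not fully free for 09:00-09:30. Jonas: free for 09:00-09:30. Oona: not fully free for 09:00-09:30. Leo: not fully free for 09:00-09:30.

Leo, Noa, Oona, Sofia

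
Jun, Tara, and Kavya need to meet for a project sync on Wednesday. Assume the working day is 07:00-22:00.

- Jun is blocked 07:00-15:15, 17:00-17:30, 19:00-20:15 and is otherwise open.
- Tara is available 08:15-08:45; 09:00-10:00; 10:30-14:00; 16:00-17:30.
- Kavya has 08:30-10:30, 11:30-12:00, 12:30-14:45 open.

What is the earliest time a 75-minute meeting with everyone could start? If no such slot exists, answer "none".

none

Jun free: 15:15-17:00, 17:30-19:00, 20:15-22:00 (invert busy blocks within the working day).
Tara free: 08:15-08:45, 09:00-10:00, 10:30-14:00, 16:00-17:30.
Kavya free: 08:30-10:30, 11:30-12:00, 12:30-14:45.
Jun ∩ Tara: 16:00-17:00.
Jun ∩ Tara ∩ Kavya: ∅.
There is no time when everyone is free.
No common window is at least 75 minutes long.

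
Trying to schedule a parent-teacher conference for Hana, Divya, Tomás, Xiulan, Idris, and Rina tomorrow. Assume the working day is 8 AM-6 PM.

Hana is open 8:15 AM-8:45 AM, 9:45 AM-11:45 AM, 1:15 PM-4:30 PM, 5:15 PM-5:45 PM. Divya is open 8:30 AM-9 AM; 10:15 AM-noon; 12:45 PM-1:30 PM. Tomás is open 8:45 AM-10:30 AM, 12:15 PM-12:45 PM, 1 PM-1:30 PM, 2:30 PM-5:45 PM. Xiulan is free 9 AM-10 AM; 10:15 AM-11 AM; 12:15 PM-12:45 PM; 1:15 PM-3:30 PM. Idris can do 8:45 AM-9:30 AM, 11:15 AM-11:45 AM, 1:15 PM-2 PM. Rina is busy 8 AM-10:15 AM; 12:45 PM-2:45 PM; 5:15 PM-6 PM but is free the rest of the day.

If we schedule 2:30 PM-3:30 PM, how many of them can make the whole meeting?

Hana free: 08:15-08:45, 09:45-11:45, 13:15-16:30, 17:15-17:45.
Divya free: 08:30-09:00, 10:15-12:00, 12:45-13:30.
Tomás free: 08:45-10:30, 12:15-12:45, 13:00-13:30, 14:30-17:45.
Xiulan free: 09:00-10:00, 10:15-11:00, 12:15-12:45, 13:15-15:30.
Idris free: 08:45-09:30, 11:15-11:45, 13:15-14:00.
Rina free: 10:15-12:45, 14:45-17:15 (invert busy blocks within the working day).
Hana, Tomás, and Xiulan can make the full 14:30-15:30 slot — that's 3.

3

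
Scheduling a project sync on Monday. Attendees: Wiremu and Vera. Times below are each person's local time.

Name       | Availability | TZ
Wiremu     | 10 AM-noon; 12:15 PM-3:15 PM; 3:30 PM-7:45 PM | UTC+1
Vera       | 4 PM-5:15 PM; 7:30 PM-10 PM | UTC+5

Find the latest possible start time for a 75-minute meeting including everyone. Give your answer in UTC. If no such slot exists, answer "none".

15:45

Wiremu in UTC: 09:00-11:00, 11:15-14:15, 14:30-18:45 (subtract 1h to convert from UTC+1).
Vera in UTC: 11:00-12:15, 14:30-17:00 (subtract 5h to convert from UTC+5).
Wiremu ∩ Vera: 11:15-12:15, 14:30-17:00.
Those are the intersection windows.
The last common window of at least 75 minutes is 14:30-17:00; a 75-minute meeting can start as late as 15:45 and still end by 17:00.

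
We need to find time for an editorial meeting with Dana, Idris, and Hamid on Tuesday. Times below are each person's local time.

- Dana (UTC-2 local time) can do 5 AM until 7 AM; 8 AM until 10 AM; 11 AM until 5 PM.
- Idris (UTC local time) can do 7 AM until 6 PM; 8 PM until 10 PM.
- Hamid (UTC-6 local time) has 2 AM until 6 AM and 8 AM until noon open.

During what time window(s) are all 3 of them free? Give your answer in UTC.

Dana in UTC: 07:00-09:00, 10:00-12:00, 13:00-19:00 (add 2h to convert from UTC-2).
Idris in UTC: 07:00-18:00, 20:00-22:00.
Hamid in UTC: 08:00-12:00, 14:00-18:00 (add 6h to convert from UTC-6).
Dana ∩ Idris: 07:00-09:00, 10:00-12:00, 13:00-18:00.
Dana ∩ Idris ∩ Hamid: 08:00-09:00, 10:00-12:00, 14:00-18:00.
Those are the intersection windows.

08:00-09:00, 10:00-12:00, 14:00-18:00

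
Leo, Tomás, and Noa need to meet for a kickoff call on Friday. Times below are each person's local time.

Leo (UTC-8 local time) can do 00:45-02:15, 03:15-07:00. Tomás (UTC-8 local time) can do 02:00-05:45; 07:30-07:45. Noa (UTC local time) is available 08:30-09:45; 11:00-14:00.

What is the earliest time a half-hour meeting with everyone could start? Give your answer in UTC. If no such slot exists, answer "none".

Leo in UTC: 08:45-10:15, 11:15-15:00 (add 8h to convert from UTC-8).
Tomás in UTC: 10:00-13:45, 15:30-15:45 (add 8h to convert from UTC-8).
Noa in UTC: 08:30-09:45, 11:00-14:00.
Leo ∩ Tomás: 10:00-10:15, 11:15-13:45.
Leo ∩ Tomás ∩ Noa: 11:15-13:45.
Those are the intersection windows.
The first common window of at least 30 minutes is 11:15-13:45, so the earliest start is 11:15.

11:15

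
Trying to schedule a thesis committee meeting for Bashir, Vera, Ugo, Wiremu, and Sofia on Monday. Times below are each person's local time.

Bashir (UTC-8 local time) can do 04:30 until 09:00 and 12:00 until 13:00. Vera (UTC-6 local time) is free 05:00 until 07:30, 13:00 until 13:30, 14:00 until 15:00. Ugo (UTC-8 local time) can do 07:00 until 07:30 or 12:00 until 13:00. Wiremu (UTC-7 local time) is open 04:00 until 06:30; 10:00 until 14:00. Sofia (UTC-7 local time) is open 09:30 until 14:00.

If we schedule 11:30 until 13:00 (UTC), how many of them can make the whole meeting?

2

Bashir in UTC: 12:30-17:00, 20:00-21:00 (add 8h to convert from UTC-8).
Vera in UTC: 11:00-13:30, 19:00-19:30, 20:00-21:00 (add 6h to convert from UTC-6).
Ugo in UTC: 15:00-15:30, 20:00-21:00 (add 8h to convert from UTC-8).
Wiremu in UTC: 11:00-13:30, 17:00-21:00 (add 7h to convert from UTC-7).
Sofia in UTC: 16:30-21:00 (add 7h to convert from UTC-7).
Vera and Wiremu can make the full 11:30-13:00 slot — that's 2.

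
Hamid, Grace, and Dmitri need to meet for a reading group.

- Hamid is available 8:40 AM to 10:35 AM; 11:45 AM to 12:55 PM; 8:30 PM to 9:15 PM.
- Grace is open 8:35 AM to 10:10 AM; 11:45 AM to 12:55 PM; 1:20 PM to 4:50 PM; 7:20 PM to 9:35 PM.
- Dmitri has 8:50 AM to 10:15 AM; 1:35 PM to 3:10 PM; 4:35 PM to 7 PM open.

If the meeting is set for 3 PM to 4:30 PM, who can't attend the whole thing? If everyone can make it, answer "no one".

Hamid: not fully free for 15:00-16:30. Grace: free for 15:00-16:30. Dmitri: not fully free for 15:00-16:30.

Dmitri, Hamid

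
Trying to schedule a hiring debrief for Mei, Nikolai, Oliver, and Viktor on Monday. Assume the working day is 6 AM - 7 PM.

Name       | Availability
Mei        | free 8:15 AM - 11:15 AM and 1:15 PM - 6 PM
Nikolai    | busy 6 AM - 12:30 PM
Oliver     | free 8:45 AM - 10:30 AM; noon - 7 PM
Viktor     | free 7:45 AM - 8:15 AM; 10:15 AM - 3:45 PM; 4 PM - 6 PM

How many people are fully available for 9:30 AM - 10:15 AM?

Mei free: 08:15-11:15, 13:15-18:00.
Nikolai free: 12:30-19:00 (invert busy blocks within the working day).
Oliver free: 08:45-10:30, 12:00-19:00.
Viktor free: 07:45-08:15, 10:15-15:45, 16:00-18:00.
Mei and Oliver can make the full 09:30-10:15 slot — that's 2.

2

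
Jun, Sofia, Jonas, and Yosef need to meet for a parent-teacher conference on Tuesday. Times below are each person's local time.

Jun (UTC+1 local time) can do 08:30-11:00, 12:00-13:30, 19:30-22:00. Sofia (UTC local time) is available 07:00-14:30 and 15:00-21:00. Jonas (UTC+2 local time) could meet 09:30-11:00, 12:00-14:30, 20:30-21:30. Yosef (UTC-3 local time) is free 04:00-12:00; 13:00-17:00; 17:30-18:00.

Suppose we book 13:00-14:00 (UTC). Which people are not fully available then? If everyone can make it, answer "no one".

Jonas, Jun

Jun in UTC: 07:30-10:00, 11:00-12:30, 18:30-21:00 (subtract 1h to convert from UTC+1).
Sofia in UTC: 07:00-14:30, 15:00-21:00.
Jonas in UTC: 07:30-09:00, 10:00-12:30, 18:30-19:30 (subtract 2h to convert from UTC+2).
Yosef in UTC: 07:00-15:00, 16:00-20:00, 20:30-21:00 (add 3h to convert from UTC-3).
Jun: not fully free for 13:00-14:00. Sofia: free for 13:00-14:00. Jonas: not fully free for 13:00-14:00. Yosef: free for 13:00-14:00.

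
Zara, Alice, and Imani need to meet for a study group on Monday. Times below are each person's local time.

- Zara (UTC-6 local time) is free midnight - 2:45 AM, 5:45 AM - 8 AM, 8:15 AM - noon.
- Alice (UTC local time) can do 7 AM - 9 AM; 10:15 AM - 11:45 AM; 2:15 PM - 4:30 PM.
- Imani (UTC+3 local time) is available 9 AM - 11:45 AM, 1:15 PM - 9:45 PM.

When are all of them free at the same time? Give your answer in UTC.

07:00-08:45, 14:15-16:30

Zara in UTC: 06:00-08:45, 11:45-14:00, 14:15-18:00 (add 6h to convert from UTC-6).
Alice in UTC: 07:00-09:00, 10:15-11:45, 14:15-16:30.
Imani in UTC: 06:00-08:45, 10:15-18:45 (subtract 3h to convert from UTC+3).
Zara ∩ Alice: 07:00-08:45, 14:15-16:30.
Zara ∩ Alice ∩ Imani: 07:00-08:45, 14:15-16:30.
Those are the intersection windows.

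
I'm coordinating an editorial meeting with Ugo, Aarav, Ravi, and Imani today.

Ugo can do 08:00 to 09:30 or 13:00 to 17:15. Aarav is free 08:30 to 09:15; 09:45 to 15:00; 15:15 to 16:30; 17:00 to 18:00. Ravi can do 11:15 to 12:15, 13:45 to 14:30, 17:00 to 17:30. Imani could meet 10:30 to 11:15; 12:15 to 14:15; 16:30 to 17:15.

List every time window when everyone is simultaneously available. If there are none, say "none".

13:45-14:15, 17:00-17:15

Ugo ∩ Aarav: 08:30-09:15, 13:00-15:00, 15:15-16:30, 17:00-17:15.
Ugo ∩ Aarav ∩ Ravi: 13:45-14:30, 17:00-17:15.
Ugo ∩ Aarav ∩ Ravi ∩ Imani: 13:45-14:15, 17:00-17:15.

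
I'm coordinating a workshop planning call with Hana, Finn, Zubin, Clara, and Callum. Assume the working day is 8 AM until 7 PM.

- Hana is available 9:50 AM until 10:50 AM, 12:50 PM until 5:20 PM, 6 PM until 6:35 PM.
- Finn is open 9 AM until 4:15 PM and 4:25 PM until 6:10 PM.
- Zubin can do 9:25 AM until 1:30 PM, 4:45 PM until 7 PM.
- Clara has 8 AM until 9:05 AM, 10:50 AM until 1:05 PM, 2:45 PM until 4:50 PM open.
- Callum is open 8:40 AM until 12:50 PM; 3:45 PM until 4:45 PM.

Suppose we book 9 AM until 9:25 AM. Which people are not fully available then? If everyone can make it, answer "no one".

Hana: not fully free for 09:00-09:25. Finn: free for 09:00-09:25. Zubin: not fully free for 09:00-09:25. Clara: not fully free for 09:00-09:25. Callum: free for 09:00-09:25.

Clara, Hana, Zubin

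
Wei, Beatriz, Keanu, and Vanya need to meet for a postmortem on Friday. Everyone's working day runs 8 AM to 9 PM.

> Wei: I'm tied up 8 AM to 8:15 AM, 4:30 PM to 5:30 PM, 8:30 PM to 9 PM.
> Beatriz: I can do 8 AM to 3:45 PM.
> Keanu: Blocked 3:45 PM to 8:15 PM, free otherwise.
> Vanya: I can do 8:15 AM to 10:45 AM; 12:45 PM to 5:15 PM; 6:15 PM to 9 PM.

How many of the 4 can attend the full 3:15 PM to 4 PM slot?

2

Wei free: 08:15-16:30, 17:30-20:30 (invert busy blocks within the working day).
Beatriz free: 08:00-15:45.
Keanu free: 08:00-15:45, 20:15-21:00 (invert busy blocks within the working day).
Vanya free: 08:15-10:45, 12:45-17:15, 18:15-21:00.
Wei and Vanya can make the full 15:15-16:00 slot — that's 2.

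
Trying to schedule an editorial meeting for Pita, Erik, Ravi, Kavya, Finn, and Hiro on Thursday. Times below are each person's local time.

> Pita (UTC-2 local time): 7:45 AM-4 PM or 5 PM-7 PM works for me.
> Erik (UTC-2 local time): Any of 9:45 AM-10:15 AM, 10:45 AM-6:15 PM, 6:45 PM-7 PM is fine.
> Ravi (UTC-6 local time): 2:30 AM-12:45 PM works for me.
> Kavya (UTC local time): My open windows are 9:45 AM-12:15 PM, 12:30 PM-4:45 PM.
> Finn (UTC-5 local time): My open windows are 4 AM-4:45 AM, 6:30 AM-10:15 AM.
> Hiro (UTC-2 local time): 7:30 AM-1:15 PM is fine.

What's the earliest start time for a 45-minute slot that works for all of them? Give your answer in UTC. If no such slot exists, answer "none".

Pita in UTC: 09:45-18:00, 19:00-21:00 (add 2h to convert from UTC-2).
Erik in UTC: 11:45-12:15, 12:45-20:15, 20:45-21:00 (add 2h to convert from UTC-2).
Ravi in UTC: 08:30-18:45 (add 6h to convert from UTC-6).
Kavya in UTC: 09:45-12:15, 12:30-16:45.
Finn in UTC: 09:00-09:45, 11:30-15:15 (add 5h to convert from UTC-5).
Hiro in UTC: 09:30-15:15 (add 2h to convert from UTC-2).
Pita ∩ Erik: 11:45-12:15, 12:45-18:00, 19:00-20:15, 20:45-21:00.
Pita ∩ Erik ∩ Ravi: 11:45-12:15, 12:45-18:00.
Pita ∩ Erik ∩ Ravi ∩ Kavya: 11:45-12:15, 12:45-16:45.
Pita ∩ Erik ∩ Ravi ∩ Kavya ∩ Finn: 11:45-12:15, 12:45-15:15.
Pita ∩ Erik ∩ Ravi ∩ Kavya ∩ Finn ∩ Hiro: 11:45-12:15, 12:45-15:15.
The first common window of at least 45 minutes is 12:45-15:15, so the earliest start is 12:45.

12:45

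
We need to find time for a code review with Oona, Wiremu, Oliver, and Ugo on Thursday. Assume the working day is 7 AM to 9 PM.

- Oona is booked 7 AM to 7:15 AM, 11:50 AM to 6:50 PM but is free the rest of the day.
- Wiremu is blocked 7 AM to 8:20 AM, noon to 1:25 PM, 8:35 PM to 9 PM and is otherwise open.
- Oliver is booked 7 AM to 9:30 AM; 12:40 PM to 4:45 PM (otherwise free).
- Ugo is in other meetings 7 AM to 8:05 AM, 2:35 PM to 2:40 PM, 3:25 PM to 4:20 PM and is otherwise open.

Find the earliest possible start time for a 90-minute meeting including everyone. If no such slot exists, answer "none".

Oona free: 07:15-11:50, 18:50-21:00 (invert busy blocks within the working day).
Wiremu free: 08:20-12:00, 13:25-20:35 (invert busy blocks within the working day).
Oliver free: 09:30-12:40, 16:45-21:00 (invert busy blocks within the working day).
Ugo free: 08:05-14:35, 14:40-15:25, 16:20-21:00 (invert busy blocks within the working day).
Oona ∩ Wiremu: 08:20-11:50, 18:50-20:35.
Oona ∩ Wiremu ∩ Oliver: 09:30-11:50, 18:50-20:35.
Oona ∩ Wiremu ∩ Oliver ∩ Ugo: 09:30-11:50, 18:50-20:35.
Those are the intersection windows.
The first common window of at least 90 minutes is 09:30-11:50, so the earliest start is 09:30.

09:30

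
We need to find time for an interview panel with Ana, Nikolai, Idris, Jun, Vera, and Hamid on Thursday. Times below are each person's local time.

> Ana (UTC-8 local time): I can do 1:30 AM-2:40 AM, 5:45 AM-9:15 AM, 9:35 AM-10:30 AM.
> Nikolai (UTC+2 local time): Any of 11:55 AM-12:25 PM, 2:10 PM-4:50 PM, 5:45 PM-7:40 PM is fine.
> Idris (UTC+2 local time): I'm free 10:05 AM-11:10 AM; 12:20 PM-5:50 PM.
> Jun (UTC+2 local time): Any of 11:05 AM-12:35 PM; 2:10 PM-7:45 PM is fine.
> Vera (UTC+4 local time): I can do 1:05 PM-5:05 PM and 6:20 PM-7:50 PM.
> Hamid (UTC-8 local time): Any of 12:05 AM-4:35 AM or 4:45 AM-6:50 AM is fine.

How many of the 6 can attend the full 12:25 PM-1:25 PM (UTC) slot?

3

Ana in UTC: 09:30-10:40, 13:45-17:15, 17:35-18:30 (add 8h to convert from UTC-8).
Nikolai in UTC: 09:55-10:25, 12:10-14:50, 15:45-17:40 (subtract 2h to convert from UTC+2).
Idris in UTC: 08:05-09:10, 10:20-15:50 (subtract 2h to convert from UTC+2).
Jun in UTC: 09:05-10:35, 12:10-17:45 (subtract 2h to convert from UTC+2).
Vera in UTC: 09:05-13:05, 14:20-15:50 (subtract 4h to convert from UTC+4).
Hamid in UTC: 08:05-12:35, 12:45-14:50 (add 8h to convert from UTC-8).
Nikolai, Idris, and Jun can make the full 12:25-13:25 slot — that's 3.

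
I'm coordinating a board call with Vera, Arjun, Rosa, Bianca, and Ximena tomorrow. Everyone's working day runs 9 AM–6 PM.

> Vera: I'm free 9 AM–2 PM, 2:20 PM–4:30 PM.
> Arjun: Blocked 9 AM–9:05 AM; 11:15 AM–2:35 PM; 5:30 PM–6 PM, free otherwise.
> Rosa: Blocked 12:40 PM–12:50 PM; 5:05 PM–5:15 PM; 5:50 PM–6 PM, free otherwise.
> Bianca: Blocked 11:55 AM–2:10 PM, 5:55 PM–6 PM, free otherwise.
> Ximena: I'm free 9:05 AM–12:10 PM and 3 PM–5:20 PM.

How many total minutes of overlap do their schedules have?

220

Vera free: 09:00-14:00, 14:20-16:30.
Arjun free: 09:05-11:15, 14:35-17:30 (invert busy blocks within the working day).
Rosa free: 09:00-12:40, 12:50-17:05, 17:15-17:50 (invert busy blocks within the working day).
Bianca free: 09:00-11:55, 14:10-17:55 (invert busy blocks within the working day).
Ximena free: 09:05-12:10, 15:00-17:20.
Vera ∩ Arjun: 09:05-11:15, 14:35-16:30.
Vera ∩ Arjun ∩ Rosa: 09:05-11:15, 14:35-16:30.
Vera ∩ Arjun ∩ Rosa ∩ Bianca: 09:05-11:15, 14:35-16:30.
Vera ∩ Arjun ∩ Rosa ∩ Bianca ∩ Ximena: 09:05-11:15, 15:00-16:30.
Summing the common windows: 130 + 90 = 220 minutes.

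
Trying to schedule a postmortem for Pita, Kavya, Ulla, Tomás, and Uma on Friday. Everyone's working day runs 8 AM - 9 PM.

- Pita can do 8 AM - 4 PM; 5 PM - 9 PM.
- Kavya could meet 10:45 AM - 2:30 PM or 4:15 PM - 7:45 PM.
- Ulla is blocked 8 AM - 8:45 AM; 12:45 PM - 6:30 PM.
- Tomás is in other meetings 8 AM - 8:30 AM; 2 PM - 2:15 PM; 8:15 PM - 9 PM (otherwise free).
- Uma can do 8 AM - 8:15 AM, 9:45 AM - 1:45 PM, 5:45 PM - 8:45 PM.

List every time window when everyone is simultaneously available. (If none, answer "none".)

Pita free: 08:00-16:00, 17:00-21:00.
Kavya free: 10:45-14:30, 16:15-19:45.
Ulla free: 08:45-12:45, 18:30-21:00 (invert busy blocks within the working day).
Tomás free: 08:30-14:00, 14:15-20:15 (invert busy blocks within the working day).
Uma free: 08:00-08:15, 09:45-13:45, 17:45-20:45.
Pita ∩ Kavya: 10:45-14:30, 17:00-19:45.
Pita ∩ Kavya ∩ Ulla: 10:45-12:45, 18:30-19:45.
Pita ∩ Kavya ∩ Ulla ∩ Tomás: 10:45-12:45, 18:30-19:45.
Pita ∩ Kavya ∩ Ulla ∩ Tomás ∩ Uma: 10:45-12:45, 18:30-19:45.
So the common availability across everyone is 10:45-12:45, 18:30-19:45.

10:45-12:45, 18:30-19:45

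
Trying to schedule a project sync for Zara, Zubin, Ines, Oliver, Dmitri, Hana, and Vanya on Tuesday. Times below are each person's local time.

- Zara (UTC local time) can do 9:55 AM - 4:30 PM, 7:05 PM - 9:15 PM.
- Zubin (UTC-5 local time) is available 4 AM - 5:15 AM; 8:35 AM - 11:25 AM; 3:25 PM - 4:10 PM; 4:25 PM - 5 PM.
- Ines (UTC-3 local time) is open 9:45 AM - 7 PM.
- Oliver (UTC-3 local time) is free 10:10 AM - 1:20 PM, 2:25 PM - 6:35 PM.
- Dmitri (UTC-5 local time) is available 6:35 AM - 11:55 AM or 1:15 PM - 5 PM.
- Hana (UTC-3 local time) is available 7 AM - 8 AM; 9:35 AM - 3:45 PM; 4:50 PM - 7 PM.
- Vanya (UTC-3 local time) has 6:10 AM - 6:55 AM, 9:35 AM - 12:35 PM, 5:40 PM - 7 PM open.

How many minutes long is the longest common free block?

120

Zara in UTC: 09:55-16:30, 19:05-21:15.
Zubin in UTC: 09:00-10:15, 13:35-16:25, 20:25-21:10, 21:25-22:00 (add 5h to convert from UTC-5).
Ines in UTC: 12:45-22:00 (add 3h to convert from UTC-3).
Oliver in UTC: 13:10-16:20, 17:25-21:35 (add 3h to convert from UTC-3).
Dmitri in UTC: 11:35-16:55, 18:15-22:00 (add 5h to convert from UTC-5).
Hana in UTC: 10:00-11:00, 12:35-18:45, 19:50-22:00 (add 3h to convert from UTC-3).
Vanya in UTC: 09:10-09:55, 12:35-15:35, 20:40-22:00 (add 3h to convert from UTC-3).
Zara ∩ Zubin: 09:55-10:15, 13:35-16:25, 20:25-21:10.
Zara ∩ Zubin ∩ Ines: 13:35-16:25, 20:25-21:10.
Zara ∩ Zubin ∩ Ines ∩ Oliver: 13:35-16:20, 20:25-21:10.
Zara ∩ Zubin ∩ Ines ∩ Oliver ∩ Dmitri: 13:35-16:20, 20:25-21:10.
Zara ∩ Zubin ∩ Ines ∩ Oliver ∩ Dmitri ∩ Hana: 13:35-16:20, 20:25-21:10.
Zara ∩ Zubin ∩ Ines ∩ Oliver ∩ Dmitri ∩ Hana ∩ Vanya: 13:35-15:35, 20:40-21:10.
The longest is 13:35-15:35 at 120 minutes.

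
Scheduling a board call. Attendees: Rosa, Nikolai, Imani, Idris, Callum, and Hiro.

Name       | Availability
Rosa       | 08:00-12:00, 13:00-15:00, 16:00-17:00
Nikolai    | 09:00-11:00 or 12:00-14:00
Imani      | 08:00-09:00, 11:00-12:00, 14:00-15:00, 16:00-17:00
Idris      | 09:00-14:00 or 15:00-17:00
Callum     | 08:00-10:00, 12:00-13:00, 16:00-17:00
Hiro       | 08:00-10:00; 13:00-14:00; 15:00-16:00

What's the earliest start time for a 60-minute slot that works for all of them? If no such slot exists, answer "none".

none

Rosa ∩ Nikolai: 09:00-11:00, 13:00-14:00.
Rosa ∩ Nikolai ∩ Imani: ∅.
Rosa ∩ Nikolai ∩ Imani ∩ Idris: ∅.
Rosa ∩ Nikolai ∩ Imani ∩ Idris ∩ Callum: ∅.
Rosa ∩ Nikolai ∩ Imani ∩ Idris ∩ Callum ∩ Hiro: ∅.
There is no time when everyone is free.
No common window is at least 60 minutes long.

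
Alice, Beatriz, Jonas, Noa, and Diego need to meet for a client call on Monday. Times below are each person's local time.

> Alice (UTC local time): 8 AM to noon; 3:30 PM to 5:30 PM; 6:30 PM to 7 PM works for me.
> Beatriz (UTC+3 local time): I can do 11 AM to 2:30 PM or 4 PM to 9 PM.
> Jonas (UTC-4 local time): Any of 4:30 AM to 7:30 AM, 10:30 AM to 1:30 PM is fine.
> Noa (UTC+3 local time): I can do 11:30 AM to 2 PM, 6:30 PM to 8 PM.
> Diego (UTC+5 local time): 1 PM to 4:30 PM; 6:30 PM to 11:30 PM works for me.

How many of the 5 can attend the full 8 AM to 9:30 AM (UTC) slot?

3

Alice in UTC: 08:00-12:00, 15:30-17:30, 18:30-19:00.
Beatriz in UTC: 08:00-11:30, 13:00-18:00 (subtract 3h to convert from UTC+3).
Jonas in UTC: 08:30-11:30, 14:30-17:30 (add 4h to convert from UTC-4).
Noa in UTC: 08:30-11:00, 15:30-17:00 (subtract 3h to convert from UTC+3).
Diego in UTC: 08:00-11:30, 13:30-18:30 (subtract 5h to convert from UTC+5).
Alice, Beatriz, and Diego can make the full 08:00-09:30 slot — that's 3.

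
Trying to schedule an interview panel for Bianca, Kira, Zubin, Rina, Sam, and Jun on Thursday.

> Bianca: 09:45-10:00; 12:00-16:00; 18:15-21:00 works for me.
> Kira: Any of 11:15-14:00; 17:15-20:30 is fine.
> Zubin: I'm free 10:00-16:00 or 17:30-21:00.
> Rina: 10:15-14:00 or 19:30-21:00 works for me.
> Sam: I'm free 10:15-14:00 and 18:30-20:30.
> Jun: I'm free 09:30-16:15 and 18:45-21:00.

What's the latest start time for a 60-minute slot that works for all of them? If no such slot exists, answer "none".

19:30

Bianca ∩ Kira: 12:00-14:00, 18:15-20:30.
Bianca ∩ Kira ∩ Zubin: 12:00-14:00, 18:15-20:30.
Bianca ∩ Kira ∩ Zubin ∩ Rina: 12:00-14:00, 19:30-20:30.
Bianca ∩ Kira ∩ Zubin ∩ Rina ∩ Sam: 12:00-14:00, 19:30-20:30.
Bianca ∩ Kira ∩ Zubin ∩ Rina ∩ Sam ∩ Jun: 12:00-14:00, 19:30-20:30.
So the common availability across everyone is 12:00-14:00, 19:30-20:30.
The last common window of at least 60 minutes is 19:30-20:30; a 60-minute meeting can start as late as 19:30 and still end by 20:30.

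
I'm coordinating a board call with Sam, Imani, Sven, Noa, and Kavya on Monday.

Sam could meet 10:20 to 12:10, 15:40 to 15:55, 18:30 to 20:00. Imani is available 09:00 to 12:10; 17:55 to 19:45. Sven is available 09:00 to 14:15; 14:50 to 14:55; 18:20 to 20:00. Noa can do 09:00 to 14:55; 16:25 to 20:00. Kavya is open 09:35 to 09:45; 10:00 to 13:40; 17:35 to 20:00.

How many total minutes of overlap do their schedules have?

Sam ∩ Imani: 10:20-12:10, 18:30-19:45.
Sam ∩ Imani ∩ Sven: 10:20-12:10, 18:30-19:45.
Sam ∩ Imani ∩ Sven ∩ Noa: 10:20-12:10, 18:30-19:45.
Sam ∩ Imani ∩ Sven ∩ Noa ∩ Kavya: 10:20-12:10, 18:30-19:45.
Summing the common windows: 110 + 75 = 185 minutes.

185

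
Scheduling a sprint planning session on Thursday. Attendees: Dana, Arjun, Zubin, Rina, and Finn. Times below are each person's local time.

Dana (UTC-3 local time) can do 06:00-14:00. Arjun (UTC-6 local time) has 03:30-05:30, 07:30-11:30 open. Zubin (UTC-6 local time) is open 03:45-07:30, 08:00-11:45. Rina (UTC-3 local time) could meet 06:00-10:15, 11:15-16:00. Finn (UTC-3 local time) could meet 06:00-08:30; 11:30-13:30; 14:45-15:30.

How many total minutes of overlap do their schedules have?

Dana in UTC: 09:00-17:00 (add 3h to convert from UTC-3).
Arjun in UTC: 09:30-11:30, 13:30-17:30 (add 6h to convert from UTC-6).
Zubin in UTC: 09:45-13:30, 14:00-17:45 (add 6h to convert from UTC-6).
Rina in UTC: 09:00-13:15, 14:15-19:00 (add 3h to convert from UTC-3).
Finn in UTC: 09:00-11:30, 14:30-16:30, 17:45-18:30 (add 3h to convert from UTC-3).
Dana ∩ Arjun: 09:30-11:30, 13:30-17:00.
Dana ∩ Arjun ∩ Zubin: 09:45-11:30, 14:00-17:00.
Dana ∩ Arjun ∩ Zubin ∩ Rina: 09:45-11:30, 14:15-17:00.
Dana ∩ Arjun ∩ Zubin ∩ Rina ∩ Finn: 09:45-11:30, 14:30-16:30.
Summing the common windows: 105 + 120 = 225 minutes.

225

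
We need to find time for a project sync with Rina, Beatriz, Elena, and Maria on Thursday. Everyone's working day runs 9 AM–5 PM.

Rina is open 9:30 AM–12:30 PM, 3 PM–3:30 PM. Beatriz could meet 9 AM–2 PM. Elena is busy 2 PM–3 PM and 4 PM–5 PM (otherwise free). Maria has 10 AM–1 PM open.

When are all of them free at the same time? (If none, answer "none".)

Rina free: 09:30-12:30, 15:00-15:30.
Beatriz free: 09:00-14:00.
Elena free: 09:00-14:00, 15:00-16:00 (invert busy blocks within the working day).
Maria free: 10:00-13:00.
Rina ∩ Beatriz: 09:30-12:30.
Rina ∩ Beatriz ∩ Elena: 09:30-12:30.
Rina ∩ Beatriz ∩ Elena ∩ Maria: 10:00-12:30.

10:00-12:30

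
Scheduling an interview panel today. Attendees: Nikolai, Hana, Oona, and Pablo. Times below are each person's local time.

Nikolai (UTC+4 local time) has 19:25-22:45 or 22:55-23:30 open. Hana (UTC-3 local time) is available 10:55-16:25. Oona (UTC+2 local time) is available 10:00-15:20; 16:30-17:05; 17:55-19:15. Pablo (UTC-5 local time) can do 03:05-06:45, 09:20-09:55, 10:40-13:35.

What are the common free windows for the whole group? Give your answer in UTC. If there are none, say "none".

15:55-17:15

Nikolai in UTC: 15:25-18:45, 18:55-19:30 (subtract 4h to convert from UTC+4).
Hana in UTC: 13:55-19:25 (add 3h to convert from UTC-3).
Oona in UTC: 08:00-13:20, 14:30-15:05, 15:55-17:15 (subtract 2h to convert from UTC+2).
Pablo in UTC: 08:05-11:45, 14:20-14:55, 15:40-18:35 (add 5h to convert from UTC-5).
Nikolai ∩ Hana: 15:25-18:45, 18:55-19:25.
Nikolai ∩ Hana ∩ Oona: 15:55-17:15.
Nikolai ∩ Hana ∩ Oona ∩ Pablo: 15:55-17:15.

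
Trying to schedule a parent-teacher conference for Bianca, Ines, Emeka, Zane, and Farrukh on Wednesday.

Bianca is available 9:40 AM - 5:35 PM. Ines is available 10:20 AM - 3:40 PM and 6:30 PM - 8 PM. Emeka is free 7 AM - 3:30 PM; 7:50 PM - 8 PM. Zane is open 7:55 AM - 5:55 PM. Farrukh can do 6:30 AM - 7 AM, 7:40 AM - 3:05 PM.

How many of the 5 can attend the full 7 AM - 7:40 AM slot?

Emeka can make the full 07:00-07:40 slot — that's 1.

1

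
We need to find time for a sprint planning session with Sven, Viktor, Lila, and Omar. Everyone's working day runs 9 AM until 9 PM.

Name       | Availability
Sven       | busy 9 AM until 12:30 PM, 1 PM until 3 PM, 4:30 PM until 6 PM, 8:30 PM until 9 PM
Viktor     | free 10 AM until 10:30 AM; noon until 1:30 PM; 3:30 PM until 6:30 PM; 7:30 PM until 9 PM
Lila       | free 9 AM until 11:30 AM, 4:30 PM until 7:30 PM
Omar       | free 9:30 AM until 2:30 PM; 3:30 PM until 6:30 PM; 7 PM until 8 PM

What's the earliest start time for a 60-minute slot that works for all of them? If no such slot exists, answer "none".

Sven free: 12:30-13:00, 15:00-16:30, 18:00-20:30 (invert busy blocks within the working day).
Viktor free: 10:00-10:30, 12:00-13:30, 15:30-18:30, 19:30-21:00.
Lila free: 09:00-11:30, 16:30-19:30.
Omar free: 09:30-14:30, 15:30-18:30, 19:00-20:00.
Sven ∩ Viktor: 12:30-13:00, 15:30-16:30, 18:00-18:30, 19:30-20:30.
Sven ∩ Viktor ∩ Lila: 18:00-18:30.
Sven ∩ Viktor ∩ Lila ∩ Omar: 18:00-18:30.
No common window is at least 60 minutes long.

none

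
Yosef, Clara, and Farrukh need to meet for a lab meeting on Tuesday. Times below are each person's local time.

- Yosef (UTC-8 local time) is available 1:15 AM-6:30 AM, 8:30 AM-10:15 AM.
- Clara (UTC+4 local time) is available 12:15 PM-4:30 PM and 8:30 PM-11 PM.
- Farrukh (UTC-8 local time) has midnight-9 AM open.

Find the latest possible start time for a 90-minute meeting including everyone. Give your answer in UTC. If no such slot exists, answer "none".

11:00

Yosef in UTC: 09:15-14:30, 16:30-18:15 (add 8h to convert from UTC-8).
Clara in UTC: 08:15-12:30, 16:30-19:00 (subtract 4h to convert from UTC+4).
Farrukh in UTC: 08:00-17:00 (add 8h to convert from UTC-8).
Yosef ∩ Clara: 09:15-12:30, 16:30-18:15.
Yosef ∩ Clara ∩ Farrukh: 09:15-12:30, 16:30-17:00.
Those are the intersection windows.
The last common window of at least 90 minutes is 09:15-12:30; a 90-minute meeting can start as late as 11:00 and still end by 12:30.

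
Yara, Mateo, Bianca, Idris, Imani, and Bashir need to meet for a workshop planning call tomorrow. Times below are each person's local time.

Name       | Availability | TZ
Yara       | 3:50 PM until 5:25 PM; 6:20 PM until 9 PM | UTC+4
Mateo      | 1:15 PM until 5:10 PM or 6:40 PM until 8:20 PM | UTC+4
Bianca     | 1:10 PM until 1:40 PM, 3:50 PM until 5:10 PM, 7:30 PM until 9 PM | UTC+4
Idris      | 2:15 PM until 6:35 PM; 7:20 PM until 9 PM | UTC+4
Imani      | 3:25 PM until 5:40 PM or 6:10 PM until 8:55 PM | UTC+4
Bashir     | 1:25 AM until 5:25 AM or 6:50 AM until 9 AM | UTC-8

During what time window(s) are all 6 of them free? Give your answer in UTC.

Yara in UTC: 11:50-13:25, 14:20-17:00 (subtract 4h to convert from UTC+4).
Mateo in UTC: 09:15-13:10, 14:40-16:20 (subtract 4h to convert from UTC+4).
Bianca in UTC: 09:10-09:40, 11:50-13:10, 15:30-17:00 (subtract 4h to convert from UTC+4).
Idris in UTC: 10:15-14:35, 15:20-17:00 (subtract 4h to convert from UTC+4).
Imani in UTC: 11:25-13:40, 14:10-16:55 (subtract 4h to convert from UTC+4).
Bashir in UTC: 09:25-13:25, 14:50-17:00 (add 8h to convert from UTC-8).
Yara ∩ Mateo: 11:50-13:10, 14:40-16:20.
Yara ∩ Mateo ∩ Bianca: 11:50-13:10, 15:30-16:20.
Yara ∩ Mateo ∩ Bianca ∩ Idris: 11:50-13:10, 15:30-16:20.
Yara ∩ Mateo ∩ Bianca ∩ Idris ∩ Imani: 11:50-13:10, 15:30-16:20.
Yara ∩ Mateo ∩ Bianca ∩ Idris ∩ Imani ∩ Bashir: 11:50-13:10, 15:30-16:20.

11:50-13:10, 15:30-16:20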